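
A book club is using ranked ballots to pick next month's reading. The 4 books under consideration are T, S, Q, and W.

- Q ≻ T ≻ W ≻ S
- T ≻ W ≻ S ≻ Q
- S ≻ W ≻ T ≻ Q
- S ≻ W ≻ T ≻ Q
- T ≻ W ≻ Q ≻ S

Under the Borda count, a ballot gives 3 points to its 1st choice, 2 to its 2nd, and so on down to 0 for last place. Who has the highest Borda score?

Borda scores:
  T: 2 + 3 + 1 + 1 + 3 = 10
  S: 0 + 1 + 3 + 3 + 0 = 7
  Q: 3 + 0 + 0 + 0 + 1 = 4
  W: 1 + 2 + 2 + 2 + 2 = 9
T has the highest total.

T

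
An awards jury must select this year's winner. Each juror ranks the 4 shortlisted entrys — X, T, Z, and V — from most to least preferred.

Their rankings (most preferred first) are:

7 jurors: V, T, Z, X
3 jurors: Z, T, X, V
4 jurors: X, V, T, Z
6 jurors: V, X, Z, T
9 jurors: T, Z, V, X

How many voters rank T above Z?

20

Ballots ranking T above Z: 7+4+9 = 20.
Ballots ranking Z above T: 3+6 = 9.
So 20 of 29 voters prefer T to Z.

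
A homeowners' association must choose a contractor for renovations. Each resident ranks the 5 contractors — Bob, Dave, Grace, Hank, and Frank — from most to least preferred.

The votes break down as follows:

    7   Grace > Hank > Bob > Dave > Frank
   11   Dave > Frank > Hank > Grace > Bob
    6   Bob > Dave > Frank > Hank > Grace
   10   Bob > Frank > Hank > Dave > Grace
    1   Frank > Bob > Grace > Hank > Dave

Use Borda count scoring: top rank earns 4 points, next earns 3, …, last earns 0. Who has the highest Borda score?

Bob

Borda scores:
  Bob: 7·2 + 11·0 + 6·4 + 10·4 + 3 = 81
  Dave: 7·1 + 11·4 + 6·3 + 10·1 + 0 = 79
  Grace: 7·4 + 11·1 + 6·0 + 10·0 + 2 = 41
  Hank: 7·3 + 11·2 + 6·1 + 10·2 + 1 = 70
  Frank: 7·0 + 11·3 + 6·2 + 10·3 + 4 = 79
Bob has the highest total.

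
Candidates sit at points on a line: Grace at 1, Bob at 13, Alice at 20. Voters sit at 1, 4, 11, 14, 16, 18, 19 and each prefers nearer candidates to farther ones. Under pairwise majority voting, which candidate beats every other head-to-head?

With single-peaked preferences on a line, the Condorcet winner is the candidate closest to the median voter.
The median voter (position 14) is closest to Bob at 13.
Check: Bob vs Grace — voters closer to Bob: 5 of 7.

Bob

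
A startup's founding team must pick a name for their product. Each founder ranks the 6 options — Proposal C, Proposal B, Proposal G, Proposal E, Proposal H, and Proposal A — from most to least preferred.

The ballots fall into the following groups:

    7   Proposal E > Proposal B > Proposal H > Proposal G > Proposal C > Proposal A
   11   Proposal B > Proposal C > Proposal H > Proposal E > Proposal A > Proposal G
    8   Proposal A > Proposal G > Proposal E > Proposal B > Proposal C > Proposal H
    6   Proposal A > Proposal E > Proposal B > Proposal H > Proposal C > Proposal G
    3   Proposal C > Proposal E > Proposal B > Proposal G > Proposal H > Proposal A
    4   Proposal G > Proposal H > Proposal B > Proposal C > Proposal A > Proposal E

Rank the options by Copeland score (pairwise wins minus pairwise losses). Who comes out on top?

Proposal E

Pairwise results:
  Proposal C vs Proposal B: Proposal B wins 36–3.
  Proposal C vs Proposal G: Proposal C wins 20–19.
  Proposal C vs Proposal E: Proposal E wins 21–18.
  Proposal C vs Proposal H: Proposal C wins 22–17.
  Proposal C vs Proposal A: Proposal C wins 25–14.
  Proposal B vs Proposal G: Proposal B wins 27–12.
  Proposal B vs Proposal E: Proposal E wins 24–15.
  Proposal B vs Proposal H: Proposal B wins 35–4.
  Proposal B vs Proposal A: Proposal B wins 25–14.
  Proposal G vs Proposal E: Proposal E wins 27–12.
  Proposal G vs Proposal H: Proposal H wins 24–15.
  Proposal G vs Proposal A: Proposal A wins 25–14.
  Proposal E vs Proposal H: Proposal E wins 24–15.
  Proposal E vs Proposal A: Proposal E wins 21–18.
  Proposal H vs Proposal A: Proposal H wins 25–14.
Copeland scores (wins − losses):
  Proposal C: 3 − 2 = 1
  Proposal B: 4 − 1 = 3
  Proposal G: 0 − 5 = -5
  Proposal E: 5 − 0 = 5
  Proposal H: 2 − 3 = -1
  Proposal A: 1 − 4 = -3
Proposal E has the best Copeland score.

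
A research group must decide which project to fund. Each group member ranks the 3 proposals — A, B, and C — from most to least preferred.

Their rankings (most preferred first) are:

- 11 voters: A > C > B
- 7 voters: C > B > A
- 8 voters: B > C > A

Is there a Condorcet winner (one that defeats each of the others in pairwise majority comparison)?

Yes

Head-to-head results (26 voters total):
A vs B: B wins 15–11.
A vs C: C wins 15–11.
B vs C: C wins 18–8.
C beats each rival — A (15–11), B (18–8) — so C is the Condorcet winner.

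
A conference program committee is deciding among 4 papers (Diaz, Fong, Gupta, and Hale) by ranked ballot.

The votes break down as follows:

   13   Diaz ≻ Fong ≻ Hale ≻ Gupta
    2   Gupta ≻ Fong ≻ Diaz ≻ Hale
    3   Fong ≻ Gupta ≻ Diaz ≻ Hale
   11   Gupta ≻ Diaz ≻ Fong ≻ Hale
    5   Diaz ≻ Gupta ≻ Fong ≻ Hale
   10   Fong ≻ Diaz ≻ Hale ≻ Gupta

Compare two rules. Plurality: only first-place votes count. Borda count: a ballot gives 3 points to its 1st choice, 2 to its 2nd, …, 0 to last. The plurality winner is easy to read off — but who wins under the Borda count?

Plurality first-place counts: Diaz 18, Fong 13, Gupta 13, Hale 0 → Diaz.
Borda totals: Diaz 101, Fong 85, Gupta 55, Hale 23 → Diaz.

Diaz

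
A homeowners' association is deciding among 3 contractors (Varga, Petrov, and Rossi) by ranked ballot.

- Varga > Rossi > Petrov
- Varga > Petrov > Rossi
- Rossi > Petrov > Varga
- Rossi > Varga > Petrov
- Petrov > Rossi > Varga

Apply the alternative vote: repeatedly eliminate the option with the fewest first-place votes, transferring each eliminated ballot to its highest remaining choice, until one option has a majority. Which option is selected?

Rossi

Round 1: Varga 2, Rossi 2, Petrov 1. Petrov has the fewest and is eliminated.
Round 2: Rossi 3, Varga 2. Rossi has a majority.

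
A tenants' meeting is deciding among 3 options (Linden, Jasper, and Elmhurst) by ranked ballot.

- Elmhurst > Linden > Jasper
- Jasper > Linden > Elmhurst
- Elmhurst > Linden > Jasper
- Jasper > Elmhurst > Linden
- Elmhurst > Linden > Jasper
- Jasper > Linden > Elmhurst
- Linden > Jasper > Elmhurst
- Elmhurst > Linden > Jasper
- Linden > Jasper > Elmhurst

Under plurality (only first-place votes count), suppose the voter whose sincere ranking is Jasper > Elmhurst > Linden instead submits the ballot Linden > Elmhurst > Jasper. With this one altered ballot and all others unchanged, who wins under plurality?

First-place totals with the altered ballot: Linden 3, Jasper 2, Elmhurst 4.
The winner is unchanged: still Elmhurst.

Elmhurst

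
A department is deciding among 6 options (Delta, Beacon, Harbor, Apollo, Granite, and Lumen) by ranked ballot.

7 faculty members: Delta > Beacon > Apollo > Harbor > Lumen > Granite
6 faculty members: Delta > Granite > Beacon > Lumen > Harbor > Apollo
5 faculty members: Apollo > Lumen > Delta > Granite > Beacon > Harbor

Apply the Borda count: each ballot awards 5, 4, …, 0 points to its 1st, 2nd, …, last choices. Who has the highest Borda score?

Borda scores:
  Delta: 7·5 + 6·5 + 5·3 = 80
  Beacon: 7·4 + 6·3 + 5·1 = 51
  Harbor: 7·2 + 6·1 + 5·0 = 20
  Apollo: 7·3 + 6·0 + 5·5 = 46
  Granite: 7·0 + 6·4 + 5·2 = 34
  Lumen: 7·1 + 6·2 + 5·4 = 39
Delta has the highest total.

Delta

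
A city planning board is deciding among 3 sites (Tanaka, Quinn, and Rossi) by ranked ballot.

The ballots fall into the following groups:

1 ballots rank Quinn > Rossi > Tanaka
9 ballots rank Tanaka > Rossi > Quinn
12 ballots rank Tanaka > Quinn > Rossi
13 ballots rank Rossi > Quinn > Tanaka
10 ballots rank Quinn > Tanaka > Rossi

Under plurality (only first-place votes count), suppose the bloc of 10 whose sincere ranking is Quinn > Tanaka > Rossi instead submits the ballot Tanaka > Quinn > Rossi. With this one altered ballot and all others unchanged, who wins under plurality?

First-place totals with the altered ballot: Tanaka 31, Quinn 1, Rossi 13.
The winner is unchanged: still Tanaka.

Tanaka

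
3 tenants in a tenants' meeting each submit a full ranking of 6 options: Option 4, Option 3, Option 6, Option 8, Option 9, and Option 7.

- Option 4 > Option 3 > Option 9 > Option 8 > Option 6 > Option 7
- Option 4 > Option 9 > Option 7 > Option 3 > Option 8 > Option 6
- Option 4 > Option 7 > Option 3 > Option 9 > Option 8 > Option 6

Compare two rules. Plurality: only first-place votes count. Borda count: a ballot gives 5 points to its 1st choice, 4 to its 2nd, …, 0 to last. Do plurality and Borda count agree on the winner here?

Plurality first-place counts: Option 4 3, Option 3 0, Option 6 0, Option 8 0, Option 9 0, Option 7 0 → Option 4.
Borda totals: Option 4 15, Option 3 9, Option 6 1, Option 8 4, Option 9 9, Option 7 7 → Option 4.
The two rules agree on Option 4.

Yes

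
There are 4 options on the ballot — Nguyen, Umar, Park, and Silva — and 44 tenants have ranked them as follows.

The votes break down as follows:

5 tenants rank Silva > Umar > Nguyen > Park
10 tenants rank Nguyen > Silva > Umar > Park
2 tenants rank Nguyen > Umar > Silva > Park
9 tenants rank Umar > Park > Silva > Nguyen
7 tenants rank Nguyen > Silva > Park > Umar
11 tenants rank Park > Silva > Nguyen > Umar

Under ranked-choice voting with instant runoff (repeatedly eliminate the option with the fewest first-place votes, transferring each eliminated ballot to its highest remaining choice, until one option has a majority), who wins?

Nguyen

Round 1: Nguyen 19, Park 11, Umar 9, Silva 5. Silva has the fewest and is eliminated.
Round 2: Nguyen 19, Umar 14, Park 11. Park has the fewest and is eliminated.
Round 3: Nguyen 30, Umar 14. Nguyen has a majority.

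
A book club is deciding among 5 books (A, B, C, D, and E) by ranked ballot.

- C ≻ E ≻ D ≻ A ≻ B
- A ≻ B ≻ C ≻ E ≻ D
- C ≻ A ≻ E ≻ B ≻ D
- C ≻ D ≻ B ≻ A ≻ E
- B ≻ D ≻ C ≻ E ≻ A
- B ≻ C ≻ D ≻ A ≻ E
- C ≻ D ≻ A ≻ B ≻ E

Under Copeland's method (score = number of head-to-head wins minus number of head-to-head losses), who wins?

Pairwise results:
  A vs B: A wins 4–3.
  A vs C: C wins 6–1.
  A vs D: D wins 5–2.
  A vs E: A wins 5–2.
  B vs C: C wins 4–3.
  B vs D: B wins 4–3.
  B vs E: B wins 5–2.
  C vs D: C wins 6–1.
  C vs E: C wins 7–0.
  D vs E: D wins 4–3.
Copeland scores (wins − losses):
  A: 2 − 2 = 0
  B: 2 − 2 = 0
  C: 4 − 0 = 4
  D: 2 − 2 = 0
  E: 0 − 4 = -4
C has the best Copeland score.

C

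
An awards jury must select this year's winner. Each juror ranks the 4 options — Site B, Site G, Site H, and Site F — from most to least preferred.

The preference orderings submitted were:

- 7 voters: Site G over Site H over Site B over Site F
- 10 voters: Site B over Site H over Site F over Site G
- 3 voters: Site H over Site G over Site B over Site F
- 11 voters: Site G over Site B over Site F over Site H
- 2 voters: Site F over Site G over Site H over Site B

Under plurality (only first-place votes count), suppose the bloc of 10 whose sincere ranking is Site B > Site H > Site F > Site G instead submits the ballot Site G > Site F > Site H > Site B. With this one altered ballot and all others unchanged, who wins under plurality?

Site G

First-place totals with the altered ballot: Site B 0, Site G 28, Site H 3, Site F 2.
The winner is unchanged: still Site G.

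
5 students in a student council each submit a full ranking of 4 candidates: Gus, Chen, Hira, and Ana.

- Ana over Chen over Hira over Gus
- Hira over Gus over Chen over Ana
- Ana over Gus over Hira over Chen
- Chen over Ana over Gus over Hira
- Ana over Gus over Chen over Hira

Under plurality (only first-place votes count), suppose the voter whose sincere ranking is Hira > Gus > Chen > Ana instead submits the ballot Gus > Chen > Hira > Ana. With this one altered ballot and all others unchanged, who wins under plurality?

Ana

First-place totals with the altered ballot: Gus 1, Chen 1, Hira 0, Ana 3.
The winner is unchanged: still Ana.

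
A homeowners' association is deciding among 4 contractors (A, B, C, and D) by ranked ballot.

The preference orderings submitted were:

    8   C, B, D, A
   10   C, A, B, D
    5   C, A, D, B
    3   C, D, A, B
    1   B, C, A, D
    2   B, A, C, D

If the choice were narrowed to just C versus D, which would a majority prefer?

Ballots ranking C above D: 8+10+5+3+1+2 = 29.
Ballots ranking D above C: 0.
C wins the head-to-head, 29–0.

C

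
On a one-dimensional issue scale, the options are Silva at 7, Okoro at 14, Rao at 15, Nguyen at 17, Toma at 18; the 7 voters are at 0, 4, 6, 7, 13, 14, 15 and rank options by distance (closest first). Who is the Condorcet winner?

Silva

With single-peaked preferences on a line, the Condorcet winner is the candidate closest to the median voter.
The median voter (position 7) is closest to Silva at 7.
Check: Silva vs Rao — voters closer to Silva: 4 of 7.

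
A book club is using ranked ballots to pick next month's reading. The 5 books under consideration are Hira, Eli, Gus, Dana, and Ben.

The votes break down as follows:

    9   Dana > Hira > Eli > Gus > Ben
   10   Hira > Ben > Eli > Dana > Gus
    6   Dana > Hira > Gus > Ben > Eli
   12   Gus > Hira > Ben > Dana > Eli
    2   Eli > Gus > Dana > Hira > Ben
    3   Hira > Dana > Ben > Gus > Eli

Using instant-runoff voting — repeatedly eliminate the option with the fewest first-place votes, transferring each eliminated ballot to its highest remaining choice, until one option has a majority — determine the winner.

Dana

Round 1: Dana 15, Hira 13, Gus 12, Eli 2, Ben 0. Ben has the fewest and is eliminated.
Round 2: Dana 15, Hira 13, Gus 12, Eli 2. Eli has the fewest and is eliminated.
Round 3: Dana 15, Gus 14, Hira 13. Hira has the fewest and is eliminated.
Round 4: Dana 28, Gus 14. Dana has a majority.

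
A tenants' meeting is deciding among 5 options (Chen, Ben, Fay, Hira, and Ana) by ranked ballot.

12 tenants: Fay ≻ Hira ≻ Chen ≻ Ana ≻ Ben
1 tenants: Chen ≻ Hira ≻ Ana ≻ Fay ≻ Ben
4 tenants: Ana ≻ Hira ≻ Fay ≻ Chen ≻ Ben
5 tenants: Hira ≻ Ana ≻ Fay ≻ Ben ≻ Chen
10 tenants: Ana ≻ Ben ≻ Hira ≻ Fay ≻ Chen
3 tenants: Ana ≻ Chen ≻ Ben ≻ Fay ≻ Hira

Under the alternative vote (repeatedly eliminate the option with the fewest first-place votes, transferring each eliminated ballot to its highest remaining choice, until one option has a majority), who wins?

Ana

Round 1: Ana 17, Fay 12, Hira 5, Chen 1, Ben 0. Ben has the fewest and is eliminated.
Round 2: Ana 17, Fay 12, Hira 5, Chen 1. Chen has the fewest and is eliminated.
Round 3: Ana 17, Fay 12, Hira 6. Hira has the fewest and is eliminated.
Round 4: Ana 23, Fay 12. Ana has a majority.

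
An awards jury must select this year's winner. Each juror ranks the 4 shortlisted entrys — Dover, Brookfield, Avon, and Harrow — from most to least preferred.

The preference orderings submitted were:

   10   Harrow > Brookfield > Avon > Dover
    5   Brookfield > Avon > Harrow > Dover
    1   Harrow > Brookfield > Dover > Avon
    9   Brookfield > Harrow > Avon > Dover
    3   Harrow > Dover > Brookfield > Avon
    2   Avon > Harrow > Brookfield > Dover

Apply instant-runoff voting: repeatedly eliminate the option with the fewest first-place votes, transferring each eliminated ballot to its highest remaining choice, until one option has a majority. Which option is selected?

Round 1: Brookfield 14, Harrow 14, Avon 2, Dover 0. Dover has the fewest and is eliminated.
Round 2: Brookfield 14, Harrow 14, Avon 2. Avon has the fewest and is eliminated.
Round 3: Harrow 16, Brookfield 14. Harrow has a majority.

Harrow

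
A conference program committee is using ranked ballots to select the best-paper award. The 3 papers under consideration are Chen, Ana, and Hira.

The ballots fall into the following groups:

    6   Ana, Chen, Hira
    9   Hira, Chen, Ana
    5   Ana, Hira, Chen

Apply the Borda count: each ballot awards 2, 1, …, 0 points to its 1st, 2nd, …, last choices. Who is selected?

Hira

Borda scores:
  Chen: 6·1 + 9·1 + 5·0 = 15
  Ana: 6·2 + 9·0 + 5·2 = 22
  Hira: 6·0 + 9·2 + 5·1 = 23
Hira has the highest total.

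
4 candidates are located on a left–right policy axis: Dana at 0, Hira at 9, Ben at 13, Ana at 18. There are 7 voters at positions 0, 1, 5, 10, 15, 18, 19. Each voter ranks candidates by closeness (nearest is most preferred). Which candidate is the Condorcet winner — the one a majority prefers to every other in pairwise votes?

Hira

With single-peaked preferences on a line, the Condorcet winner is the candidate closest to the median voter.
The median voter (position 10) is closest to Hira at 9.
Check: Hira vs Ana — voters closer to Hira: 4 of 7.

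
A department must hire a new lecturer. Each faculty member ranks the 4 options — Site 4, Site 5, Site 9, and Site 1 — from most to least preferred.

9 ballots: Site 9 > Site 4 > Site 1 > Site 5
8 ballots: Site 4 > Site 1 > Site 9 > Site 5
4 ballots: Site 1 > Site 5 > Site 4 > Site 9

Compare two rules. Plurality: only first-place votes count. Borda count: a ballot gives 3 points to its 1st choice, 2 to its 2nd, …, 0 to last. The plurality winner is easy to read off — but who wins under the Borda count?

Site 4

Plurality first-place counts: Site 4 8, Site 5 0, Site 9 9, Site 1 4 → Site 9.
Borda totals: Site 4 46, Site 5 8, Site 9 35, Site 1 37 → Site 4.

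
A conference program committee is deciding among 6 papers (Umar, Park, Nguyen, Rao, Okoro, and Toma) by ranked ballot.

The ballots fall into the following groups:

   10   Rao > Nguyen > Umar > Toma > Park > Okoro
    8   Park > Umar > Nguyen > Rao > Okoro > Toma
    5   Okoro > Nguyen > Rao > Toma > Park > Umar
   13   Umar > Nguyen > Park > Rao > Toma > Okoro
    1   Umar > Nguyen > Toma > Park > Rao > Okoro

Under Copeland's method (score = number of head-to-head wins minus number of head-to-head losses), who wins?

Umar

Pairwise results:
  Umar vs Park: Umar wins 24–13.
  Umar vs Nguyen: Umar wins 22–15.
  Umar vs Rao: Umar wins 22–15.
  Umar vs Okoro: Umar wins 32–5.
  Umar vs Toma: Umar wins 32–5.
  Park vs Nguyen: Nguyen wins 29–8.
  Park vs Rao: Park wins 22–15.
  Park vs Okoro: Park wins 32–5.
  Park vs Toma: Park wins 21–16.
  Nguyen vs Rao: Nguyen wins 27–10.
  Nguyen vs Okoro: Nguyen wins 32–5.
  Nguyen vs Toma: Nguyen wins 37–0.
  Rao vs Okoro: Rao wins 32–5.
  Rao vs Toma: Rao wins 36–1.
  Okoro vs Toma: Toma wins 24–13.
Copeland scores (wins − losses):
  Umar: 5 − 0 = 5
  Park: 3 − 2 = 1
  Nguyen: 4 − 1 = 3
  Rao: 2 − 3 = -1
  Okoro: 0 − 5 = -5
  Toma: 1 − 4 = -3
Umar has the best Copeland score.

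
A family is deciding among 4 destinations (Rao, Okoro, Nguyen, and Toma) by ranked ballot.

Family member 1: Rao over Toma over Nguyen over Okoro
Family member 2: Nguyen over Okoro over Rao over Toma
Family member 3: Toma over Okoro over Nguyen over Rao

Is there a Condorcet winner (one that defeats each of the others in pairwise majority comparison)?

Head-to-head results (3 voters total):
Rao vs Okoro: Okoro wins 2–1.
Rao vs Nguyen: Nguyen wins 2–1.
Rao vs Toma: Rao wins 2–1.
Okoro vs Nguyen: Nguyen wins 2–1.
Okoro vs Toma: Toma wins 2–1.
Nguyen vs Toma: Toma wins 2–1.
No candidate beats all others: Rao beats Toma beats Okoro beats Rao, a majority cycle.

No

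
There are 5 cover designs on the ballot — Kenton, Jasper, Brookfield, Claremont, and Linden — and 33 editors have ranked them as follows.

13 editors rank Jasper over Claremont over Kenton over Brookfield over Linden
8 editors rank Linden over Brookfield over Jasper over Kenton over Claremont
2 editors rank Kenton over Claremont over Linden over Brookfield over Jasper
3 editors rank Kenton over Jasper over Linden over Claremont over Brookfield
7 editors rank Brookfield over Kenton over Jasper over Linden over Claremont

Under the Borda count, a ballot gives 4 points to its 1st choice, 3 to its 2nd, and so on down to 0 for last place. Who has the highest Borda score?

Jasper

Borda scores:
  Kenton: 13·2 + 8·1 + 2·4 + 3·4 + 7·3 = 75
  Jasper: 13·4 + 8·2 + 2·0 + 3·3 + 7·2 = 91
  Brookfield: 13·1 + 8·3 + 2·1 + 3·0 + 7·4 = 67
  Claremont: 13·3 + 8·0 + 2·3 + 3·1 + 7·0 = 48
  Linden: 13·0 + 8·4 + 2·2 + 3·2 + 7·1 = 49
Jasper has the highest total.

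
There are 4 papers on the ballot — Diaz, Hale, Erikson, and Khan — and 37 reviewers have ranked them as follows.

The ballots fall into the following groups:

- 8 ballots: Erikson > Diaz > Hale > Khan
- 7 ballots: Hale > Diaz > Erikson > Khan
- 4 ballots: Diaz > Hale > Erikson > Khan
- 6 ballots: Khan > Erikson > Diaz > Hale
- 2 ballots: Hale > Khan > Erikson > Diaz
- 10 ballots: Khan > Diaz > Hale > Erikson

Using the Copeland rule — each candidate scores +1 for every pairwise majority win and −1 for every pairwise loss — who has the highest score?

Pairwise results:
  Diaz vs Hale: Diaz wins 28–9.
  Diaz vs Erikson: Diaz wins 21–16.
  Diaz vs Khan: Diaz wins 19–18.
  Hale vs Erikson: Hale wins 23–14.
  Hale vs Khan: Hale wins 21–16.
  Erikson vs Khan: Erikson wins 19–18.
Copeland scores (wins − losses):
  Diaz: 3 − 0 = 3
  Hale: 2 − 1 = 1
  Erikson: 1 − 2 = -1
  Khan: 0 − 3 = -3
Diaz has the best Copeland score.

Diaz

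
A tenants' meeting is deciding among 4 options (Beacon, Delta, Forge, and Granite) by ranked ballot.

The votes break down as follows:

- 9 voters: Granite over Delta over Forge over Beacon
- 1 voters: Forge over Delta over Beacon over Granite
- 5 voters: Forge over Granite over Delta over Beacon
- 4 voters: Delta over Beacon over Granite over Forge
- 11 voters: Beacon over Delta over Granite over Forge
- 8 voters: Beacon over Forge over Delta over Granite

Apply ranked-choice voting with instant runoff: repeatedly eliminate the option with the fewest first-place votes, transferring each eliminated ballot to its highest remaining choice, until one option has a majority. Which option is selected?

Beacon

Round 1: Beacon 19, Granite 9, Forge 6, Delta 4. Delta has the fewest and is eliminated.
Round 2: Beacon 23, Granite 9, Forge 6. Beacon has a majority.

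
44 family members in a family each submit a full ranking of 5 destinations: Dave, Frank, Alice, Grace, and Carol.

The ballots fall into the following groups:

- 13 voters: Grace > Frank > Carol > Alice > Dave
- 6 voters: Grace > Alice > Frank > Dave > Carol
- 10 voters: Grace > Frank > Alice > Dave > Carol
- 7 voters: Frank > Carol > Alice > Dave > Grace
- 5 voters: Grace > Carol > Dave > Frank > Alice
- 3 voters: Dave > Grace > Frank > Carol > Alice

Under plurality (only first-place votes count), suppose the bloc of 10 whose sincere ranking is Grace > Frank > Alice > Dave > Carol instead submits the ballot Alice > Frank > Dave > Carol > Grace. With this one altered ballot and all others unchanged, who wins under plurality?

Grace

First-place totals with the altered ballot: Dave 3, Frank 7, Alice 10, Grace 24, Carol 0.
The winner is unchanged: still Grace.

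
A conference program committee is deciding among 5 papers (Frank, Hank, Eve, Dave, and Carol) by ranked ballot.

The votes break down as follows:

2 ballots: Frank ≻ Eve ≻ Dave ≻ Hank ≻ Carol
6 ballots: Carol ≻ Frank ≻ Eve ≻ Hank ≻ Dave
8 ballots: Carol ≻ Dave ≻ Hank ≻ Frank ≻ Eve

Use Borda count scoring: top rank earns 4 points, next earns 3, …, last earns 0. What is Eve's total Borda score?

Borda scores:
  Frank: 2·4 + 6·3 + 8·1 = 34
  Hank: 2·1 + 6·1 + 8·2 = 24
  Eve: 2·3 + 6·2 + 8·0 = 18
  Dave: 2·2 + 6·0 + 8·3 = 28
  Carol: 2·0 + 6·4 + 8·4 = 56

18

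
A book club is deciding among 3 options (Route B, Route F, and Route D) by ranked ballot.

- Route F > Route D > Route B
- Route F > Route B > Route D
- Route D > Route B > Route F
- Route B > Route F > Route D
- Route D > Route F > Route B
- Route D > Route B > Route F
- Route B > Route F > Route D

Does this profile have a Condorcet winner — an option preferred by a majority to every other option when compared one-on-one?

Head-to-head results (7 voters total):
Route B vs Route F: Route B wins 4–3.
Route B vs Route D: Route D wins 4–3.
Route F vs Route D: Route F wins 4–3.
No candidate beats all others: Route B beats Route F beats Route D beats Route B, a majority cycle.

No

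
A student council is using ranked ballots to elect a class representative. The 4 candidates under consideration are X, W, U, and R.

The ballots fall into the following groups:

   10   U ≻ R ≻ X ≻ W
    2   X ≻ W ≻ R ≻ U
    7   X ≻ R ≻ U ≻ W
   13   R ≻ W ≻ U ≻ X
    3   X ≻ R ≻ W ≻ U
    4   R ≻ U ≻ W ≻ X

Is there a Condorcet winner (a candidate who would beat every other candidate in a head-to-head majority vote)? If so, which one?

R

Head-to-head results (39 voters total):
X vs W: X wins 22–17.
X vs U: U wins 27–12.
X vs R: R wins 27–12.
W vs U: U wins 21–18.
W vs R: R wins 37–2.
U vs R: R wins 29–10.
R beats each rival — X (27–12), W (37–2), U (29–10) — so R is the Condorcet winner.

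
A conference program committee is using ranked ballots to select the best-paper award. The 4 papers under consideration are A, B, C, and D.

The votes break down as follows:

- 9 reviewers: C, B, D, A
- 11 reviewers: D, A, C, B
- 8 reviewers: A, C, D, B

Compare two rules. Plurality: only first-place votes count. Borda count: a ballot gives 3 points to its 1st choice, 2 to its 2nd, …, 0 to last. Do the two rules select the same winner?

Plurality first-place counts: A 8, B 0, C 9, D 11 → D.
Borda totals: A 46, B 18, C 54, D 50 → C.
The two rules disagree: plurality picks D, Borda picks C.

No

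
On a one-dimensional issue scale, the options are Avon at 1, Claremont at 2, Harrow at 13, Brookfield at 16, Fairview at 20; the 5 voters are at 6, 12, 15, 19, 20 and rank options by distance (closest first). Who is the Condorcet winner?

Brookfield

With single-peaked preferences on a line, the Condorcet winner is the candidate closest to the median voter.
The median voter (position 15) is closest to Brookfield at 16.
Check: Brookfield vs Fairview — voters closer to Brookfield: 3 of 5.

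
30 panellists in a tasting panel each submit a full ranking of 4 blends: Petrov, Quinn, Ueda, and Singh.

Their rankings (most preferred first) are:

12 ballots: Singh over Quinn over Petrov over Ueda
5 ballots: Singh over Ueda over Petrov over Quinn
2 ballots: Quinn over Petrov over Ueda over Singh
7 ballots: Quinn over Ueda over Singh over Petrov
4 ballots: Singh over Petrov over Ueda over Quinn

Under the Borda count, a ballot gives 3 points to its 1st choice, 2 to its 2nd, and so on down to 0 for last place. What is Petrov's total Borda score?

Borda scores:
  Petrov: 12·1 + 5·1 + 2·2 + 7·0 + 4·2 = 29
  Quinn: 12·2 + 5·0 + 2·3 + 7·3 + 4·0 = 51
  Ueda: 12·0 + 5·2 + 2·1 + 7·2 + 4·1 = 30
  Singh: 12·3 + 5·3 + 2·0 + 7·1 + 4·3 = 70

29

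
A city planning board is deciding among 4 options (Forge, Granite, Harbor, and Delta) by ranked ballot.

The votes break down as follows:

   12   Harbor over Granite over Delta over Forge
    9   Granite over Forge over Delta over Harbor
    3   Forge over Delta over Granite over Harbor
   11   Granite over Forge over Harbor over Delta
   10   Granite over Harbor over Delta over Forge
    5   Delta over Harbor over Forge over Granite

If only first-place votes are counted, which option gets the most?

Granite

First-place vote totals:
  Forge: 3
  Granite: 30
  Harbor: 12
  Delta: 5
Granite has the most first-place votes.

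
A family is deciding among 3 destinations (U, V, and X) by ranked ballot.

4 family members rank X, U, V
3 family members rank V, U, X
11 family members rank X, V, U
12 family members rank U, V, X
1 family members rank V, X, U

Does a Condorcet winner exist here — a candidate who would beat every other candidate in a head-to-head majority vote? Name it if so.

Head-to-head results (31 voters total):
U vs V: U wins 16–15.
U vs X: X wins 16–15.
V vs X: V wins 16–15.
No candidate beats all others: U beats V beats X beats U, a majority cycle.

There is no Condorcet winner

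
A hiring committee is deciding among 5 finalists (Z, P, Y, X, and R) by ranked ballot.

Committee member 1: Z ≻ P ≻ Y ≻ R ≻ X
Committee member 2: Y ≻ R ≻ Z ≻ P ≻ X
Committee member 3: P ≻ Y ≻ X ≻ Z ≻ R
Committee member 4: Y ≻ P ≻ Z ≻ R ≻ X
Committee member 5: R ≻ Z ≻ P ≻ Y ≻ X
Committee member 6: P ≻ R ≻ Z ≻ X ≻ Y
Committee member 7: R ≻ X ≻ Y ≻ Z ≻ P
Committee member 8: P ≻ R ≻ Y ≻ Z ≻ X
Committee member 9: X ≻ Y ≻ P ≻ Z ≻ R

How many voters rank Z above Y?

Ballots ranking Z above Y: 3.
Ballots ranking Y above Z: 6.
So 3 of 9 voters prefer Z to Y.

3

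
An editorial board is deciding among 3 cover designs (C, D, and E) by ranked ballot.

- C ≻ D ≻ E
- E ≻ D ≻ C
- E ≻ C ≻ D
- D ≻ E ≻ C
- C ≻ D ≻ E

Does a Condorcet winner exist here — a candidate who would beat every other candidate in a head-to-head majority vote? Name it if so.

Head-to-head results (5 voters total):
C vs D: C wins 3–2.
C vs E: E wins 3–2.
D vs E: D wins 3–2.
No candidate beats all others: C beats D beats E beats C, a majority cycle.

None — there is no Condorcet winner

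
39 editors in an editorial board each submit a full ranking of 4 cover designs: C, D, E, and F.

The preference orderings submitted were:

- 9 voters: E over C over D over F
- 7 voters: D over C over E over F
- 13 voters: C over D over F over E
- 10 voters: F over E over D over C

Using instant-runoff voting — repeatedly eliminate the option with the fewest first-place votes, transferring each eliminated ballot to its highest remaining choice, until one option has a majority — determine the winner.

C

Round 1: C 13, F 10, E 9, D 7. D has the fewest and is eliminated.
Round 2: C 20, F 10, E 9. C has a majority.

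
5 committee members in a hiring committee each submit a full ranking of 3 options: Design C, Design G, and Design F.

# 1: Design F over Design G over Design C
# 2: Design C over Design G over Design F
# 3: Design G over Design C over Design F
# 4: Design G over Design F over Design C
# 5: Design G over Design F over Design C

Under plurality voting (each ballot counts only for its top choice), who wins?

First-place vote totals:
  Design C: 1
  Design G: 3
  Design F: 1
Design G has the most first-place votes.

Design G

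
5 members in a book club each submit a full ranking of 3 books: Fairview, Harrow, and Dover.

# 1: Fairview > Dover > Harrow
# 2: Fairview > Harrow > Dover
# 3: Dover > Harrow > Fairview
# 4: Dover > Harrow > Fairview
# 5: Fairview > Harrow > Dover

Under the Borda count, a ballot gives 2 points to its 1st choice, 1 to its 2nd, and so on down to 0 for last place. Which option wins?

Borda scores:
  Fairview: 2 + 2 + 0 + 0 + 2 = 6
  Harrow: 0 + 1 + 1 + 1 + 1 = 4
  Dover: 1 + 0 + 2 + 2 + 0 = 5
Fairview has the highest total.

Fairview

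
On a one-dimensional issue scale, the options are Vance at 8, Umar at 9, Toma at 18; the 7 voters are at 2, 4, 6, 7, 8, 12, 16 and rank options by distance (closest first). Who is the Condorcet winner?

Vance

With single-peaked preferences on a line, the Condorcet winner is the candidate closest to the median voter.
The median voter (position 7) is closest to Vance at 8.
Check: Vance vs Umar — voters closer to Vance: 5 of 7.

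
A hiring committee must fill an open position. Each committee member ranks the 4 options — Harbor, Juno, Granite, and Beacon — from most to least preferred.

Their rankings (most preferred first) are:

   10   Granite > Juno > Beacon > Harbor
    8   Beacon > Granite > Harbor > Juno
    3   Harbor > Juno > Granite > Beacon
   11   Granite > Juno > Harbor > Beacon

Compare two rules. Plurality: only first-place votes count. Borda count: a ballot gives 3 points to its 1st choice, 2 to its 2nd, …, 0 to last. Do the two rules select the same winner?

Yes

Plurality first-place counts: Harbor 3, Juno 0, Granite 21, Beacon 8 → Granite.
Borda totals: Harbor 28, Juno 48, Granite 82, Beacon 34 → Granite.
The two rules agree on Granite.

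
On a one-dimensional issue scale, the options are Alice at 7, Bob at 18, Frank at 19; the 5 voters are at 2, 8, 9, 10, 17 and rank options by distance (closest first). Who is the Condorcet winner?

Alice

With single-peaked preferences on a line, the Condorcet winner is the candidate closest to the median voter.
The median voter (position 9) is closest to Alice at 7.
Check: Alice vs Bob — voters closer to Alice: 4 of 5.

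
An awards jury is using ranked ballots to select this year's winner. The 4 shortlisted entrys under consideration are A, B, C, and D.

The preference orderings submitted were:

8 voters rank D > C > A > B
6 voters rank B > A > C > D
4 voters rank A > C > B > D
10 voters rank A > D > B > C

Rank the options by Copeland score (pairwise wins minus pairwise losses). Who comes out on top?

A

Pairwise results:
  A vs B: A wins 22–6.
  A vs C: A wins 20–8.
  A vs D: A wins 20–8.
  B vs C: B wins 16–12.
  B vs D: D wins 18–10.
  C vs D: D wins 18–10.
Copeland scores (wins − losses):
  A: 3 − 0 = 3
  B: 1 − 2 = -1
  C: 0 − 3 = -3
  D: 2 − 1 = 1
A has the best Copeland score.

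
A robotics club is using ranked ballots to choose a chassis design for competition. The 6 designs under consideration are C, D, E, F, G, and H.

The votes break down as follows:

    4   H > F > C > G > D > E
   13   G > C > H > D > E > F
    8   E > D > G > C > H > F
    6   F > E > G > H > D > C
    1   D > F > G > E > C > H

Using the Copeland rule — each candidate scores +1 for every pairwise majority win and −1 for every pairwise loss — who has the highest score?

Pairwise results:
  C vs D: C wins 17–15.
  C vs E: C wins 17–15.
  C vs F: C wins 21–11.
  C vs G: G wins 28–4.
  C vs H: C wins 22–10.
  D vs E: D wins 18–14.
  D vs F: D wins 22–10.
  D vs G: G wins 23–9.
  D vs H: H wins 23–9.
  E vs F: E wins 21–11.
  E vs G: G wins 18–14.
  E vs H: H wins 17–15.
  F vs G: G wins 21–11.
  F vs H: H wins 25–7.
  G vs H: G wins 28–4.
Copeland scores (wins − losses):
  C: 4 − 1 = 3
  D: 2 − 3 = -1
  E: 1 − 4 = -3
  F: 0 − 5 = -5
  G: 5 − 0 = 5
  H: 3 − 2 = 1
G has the best Copeland score.

G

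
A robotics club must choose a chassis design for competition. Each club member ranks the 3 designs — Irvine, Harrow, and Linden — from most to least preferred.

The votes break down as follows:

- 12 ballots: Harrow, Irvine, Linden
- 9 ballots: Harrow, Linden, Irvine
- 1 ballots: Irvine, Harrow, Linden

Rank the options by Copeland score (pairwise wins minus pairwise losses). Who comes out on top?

Harrow

Pairwise results:
  Irvine vs Harrow: Harrow wins 21–1.
  Irvine vs Linden: Irvine wins 13–9.
  Harrow vs Linden: Harrow wins 22–0.
Copeland scores (wins − losses):
  Irvine: 1 − 1 = 0
  Harrow: 2 − 0 = 2
  Linden: 0 − 2 = -2
Harrow has the best Copeland score.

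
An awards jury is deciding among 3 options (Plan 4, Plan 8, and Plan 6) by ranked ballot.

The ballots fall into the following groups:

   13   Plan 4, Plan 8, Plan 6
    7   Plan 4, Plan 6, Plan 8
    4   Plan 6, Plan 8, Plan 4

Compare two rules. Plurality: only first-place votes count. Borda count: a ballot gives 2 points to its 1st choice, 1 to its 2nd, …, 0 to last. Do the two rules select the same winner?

Plurality first-place counts: Plan 4 20, Plan 8 0, Plan 6 4 → Plan 4.
Borda totals: Plan 4 40, Plan 8 17, Plan 6 15 → Plan 4.
The two rules agree on Plan 4.

Yes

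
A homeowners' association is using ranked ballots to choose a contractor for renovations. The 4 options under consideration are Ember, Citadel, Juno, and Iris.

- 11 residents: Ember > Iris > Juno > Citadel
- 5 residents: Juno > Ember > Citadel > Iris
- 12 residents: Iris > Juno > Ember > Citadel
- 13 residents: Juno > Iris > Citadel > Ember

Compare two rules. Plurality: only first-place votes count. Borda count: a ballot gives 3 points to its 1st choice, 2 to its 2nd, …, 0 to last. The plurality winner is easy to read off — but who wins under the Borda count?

Plurality first-place counts: Ember 11, Citadel 0, Juno 18, Iris 12 → Juno.
Borda totals: Ember 55, Citadel 18, Juno 89, Iris 84 → Juno.

Juno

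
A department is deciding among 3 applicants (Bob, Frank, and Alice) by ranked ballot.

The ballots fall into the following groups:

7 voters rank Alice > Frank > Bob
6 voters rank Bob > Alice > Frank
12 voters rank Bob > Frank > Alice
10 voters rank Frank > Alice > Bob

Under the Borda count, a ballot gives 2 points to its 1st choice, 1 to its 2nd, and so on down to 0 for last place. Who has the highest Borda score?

Borda scores:
  Bob: 7·0 + 6·2 + 12·2 + 10·0 = 36
  Frank: 7·1 + 6·0 + 12·1 + 10·2 = 39
  Alice: 7·2 + 6·1 + 12·0 + 10·1 = 30
Frank has the highest total.

Frank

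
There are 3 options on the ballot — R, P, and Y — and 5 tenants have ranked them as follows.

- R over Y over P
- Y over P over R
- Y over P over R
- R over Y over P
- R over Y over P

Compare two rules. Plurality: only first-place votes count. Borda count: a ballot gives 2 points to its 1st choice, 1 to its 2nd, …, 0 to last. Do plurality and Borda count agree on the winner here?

No

Plurality first-place counts: R 3, P 0, Y 2 → R.
Borda totals: R 6, P 2, Y 7 → Y.
The two rules disagree: plurality picks R, Borda picks Y.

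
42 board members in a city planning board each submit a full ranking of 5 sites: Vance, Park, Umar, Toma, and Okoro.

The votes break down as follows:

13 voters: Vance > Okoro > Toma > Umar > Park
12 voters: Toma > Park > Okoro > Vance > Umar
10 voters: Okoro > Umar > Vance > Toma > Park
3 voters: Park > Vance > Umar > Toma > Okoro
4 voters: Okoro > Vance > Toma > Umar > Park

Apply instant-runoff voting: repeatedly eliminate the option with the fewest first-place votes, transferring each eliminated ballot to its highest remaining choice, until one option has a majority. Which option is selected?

Round 1: Okoro 14, Vance 13, Toma 12, Park 3, Umar 0. Umar has the fewest and is eliminated.
Round 2: Okoro 14, Vance 13, Toma 12, Park 3. Park has the fewest and is eliminated.
Round 3: Vance 16, Okoro 14, Toma 12. Toma has the fewest and is eliminated.
Round 4: Okoro 26, Vance 16. Okoro has a majority.

Okoro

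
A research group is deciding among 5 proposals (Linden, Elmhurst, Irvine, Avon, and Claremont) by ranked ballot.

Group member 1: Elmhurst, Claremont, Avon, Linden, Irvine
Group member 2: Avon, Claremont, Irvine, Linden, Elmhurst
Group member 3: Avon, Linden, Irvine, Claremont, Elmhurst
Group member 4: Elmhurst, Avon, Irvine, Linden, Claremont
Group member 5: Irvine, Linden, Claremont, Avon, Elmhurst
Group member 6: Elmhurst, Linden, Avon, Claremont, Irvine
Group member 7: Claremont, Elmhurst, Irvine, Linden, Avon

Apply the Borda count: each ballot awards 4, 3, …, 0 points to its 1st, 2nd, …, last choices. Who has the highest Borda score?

Avon

Borda scores:
  Linden: 1 + 1 + 3 + 1 + 3 + 3 + 1 = 13
  Elmhurst: 4 + 0 + 0 + 4 + 0 + 4 + 3 = 15
  Irvine: 0 + 2 + 2 + 2 + 4 + 0 + 2 = 12
  Avon: 2 + 4 + 4 + 3 + 1 + 2 + 0 = 16
  Claremont: 3 + 3 + 1 + 0 + 2 + 1 + 4 = 14
Avon has the highest total.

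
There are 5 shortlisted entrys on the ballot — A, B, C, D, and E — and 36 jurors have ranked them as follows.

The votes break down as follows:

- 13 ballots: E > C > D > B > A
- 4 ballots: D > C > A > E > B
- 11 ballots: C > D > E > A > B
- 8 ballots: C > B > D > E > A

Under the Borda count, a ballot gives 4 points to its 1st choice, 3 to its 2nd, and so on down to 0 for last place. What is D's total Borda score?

91

Borda scores:
  A: 13·0 + 4·2 + 11·1 + 8·0 = 19
  B: 13·1 + 4·0 + 11·0 + 8·3 = 37
  C: 13·3 + 4·3 + 11·4 + 8·4 = 127
  D: 13·2 + 4·4 + 11·3 + 8·2 = 91
  E: 13·4 + 4·1 + 11·2 + 8·1 = 86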